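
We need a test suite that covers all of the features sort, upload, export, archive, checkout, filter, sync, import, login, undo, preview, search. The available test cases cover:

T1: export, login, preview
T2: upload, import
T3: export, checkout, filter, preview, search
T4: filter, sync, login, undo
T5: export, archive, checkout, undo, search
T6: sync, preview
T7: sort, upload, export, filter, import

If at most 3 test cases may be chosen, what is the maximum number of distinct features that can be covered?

11

Choosing T1, T5, T7 covers {sort, upload, export, archive, checkout, filter, import, login, undo, preview, search} — 11 features.
No choice of 3 test cases does better; here sync is left uncovered.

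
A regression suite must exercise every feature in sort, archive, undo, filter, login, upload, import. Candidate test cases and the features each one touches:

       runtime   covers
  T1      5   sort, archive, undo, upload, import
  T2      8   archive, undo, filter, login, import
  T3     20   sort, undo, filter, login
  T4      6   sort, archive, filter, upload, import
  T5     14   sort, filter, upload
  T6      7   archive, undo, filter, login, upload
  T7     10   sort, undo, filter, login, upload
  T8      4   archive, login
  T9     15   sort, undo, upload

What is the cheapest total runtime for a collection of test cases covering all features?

T1, T6 cover every feature at runtime 5 + 7 = 12.
Any cover uses at least 2 test cases; among all covering selections none totals below 12.

12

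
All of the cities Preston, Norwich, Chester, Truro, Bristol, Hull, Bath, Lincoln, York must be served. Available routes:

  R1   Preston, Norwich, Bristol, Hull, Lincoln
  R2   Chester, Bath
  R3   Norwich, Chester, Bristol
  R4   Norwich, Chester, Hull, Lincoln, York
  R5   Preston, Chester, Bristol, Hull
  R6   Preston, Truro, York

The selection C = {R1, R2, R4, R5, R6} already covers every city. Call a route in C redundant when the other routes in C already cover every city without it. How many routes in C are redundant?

Drop R1: the rest still cover every city — redundant.
Drop R2: Bath uncovered — not redundant.
Drop R4: the rest still cover every city — redundant.
Drop R5: the rest still cover every city — redundant.
Drop R6: Truro uncovered — not redundant.
3 redundant: R1, R4, R5.

3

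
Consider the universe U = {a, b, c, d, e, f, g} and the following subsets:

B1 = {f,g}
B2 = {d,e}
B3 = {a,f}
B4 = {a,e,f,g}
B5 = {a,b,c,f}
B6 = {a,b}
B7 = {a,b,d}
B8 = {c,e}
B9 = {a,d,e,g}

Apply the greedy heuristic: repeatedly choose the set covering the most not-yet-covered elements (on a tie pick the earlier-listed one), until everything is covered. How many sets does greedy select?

Pick 1: B4 covers 4 new elements (a, e, f, g).
Pick 2: B5 covers 2 new elements (b, c).
Pick 3: B2 covers 1 new elements (d).
Greedy uses 3 sets. (The true minimum is 2.)

3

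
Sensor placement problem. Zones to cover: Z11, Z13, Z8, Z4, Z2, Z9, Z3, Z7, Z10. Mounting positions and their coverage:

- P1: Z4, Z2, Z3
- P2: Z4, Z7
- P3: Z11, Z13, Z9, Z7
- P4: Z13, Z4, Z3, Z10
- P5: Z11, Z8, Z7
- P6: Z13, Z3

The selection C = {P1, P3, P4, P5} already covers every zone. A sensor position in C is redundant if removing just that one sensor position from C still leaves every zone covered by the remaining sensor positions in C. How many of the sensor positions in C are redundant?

0

Drop P1: Z2 uncovered — not redundant.
Drop P3: Z9 uncovered — not redundant.
Drop P4: Z10 uncovered — not redundant.
Drop P5: Z8 uncovered — not redundant.
None of the sensor positions in C is redundant.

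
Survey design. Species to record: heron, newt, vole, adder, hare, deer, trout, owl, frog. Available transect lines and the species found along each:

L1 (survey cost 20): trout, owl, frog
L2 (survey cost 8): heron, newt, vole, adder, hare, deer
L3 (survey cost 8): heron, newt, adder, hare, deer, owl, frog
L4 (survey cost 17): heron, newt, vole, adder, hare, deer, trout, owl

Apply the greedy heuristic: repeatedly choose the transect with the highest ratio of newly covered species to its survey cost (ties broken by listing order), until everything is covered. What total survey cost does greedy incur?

33

Pick 1: L3 adds 7 new (heron, newt, adder, hare, deer, owl, frog) at survey cost 8 (ratio 7/8).
Pick 2: L2 adds 1 new (vole) at survey cost 8 (ratio 1/8).
Pick 3: L4 adds 1 new (trout) at survey cost 17 (ratio 1/17).
Greedy total survey cost: 8 + 8 + 17 = 33. (The true optimum is 25, so greedy overshoots here.)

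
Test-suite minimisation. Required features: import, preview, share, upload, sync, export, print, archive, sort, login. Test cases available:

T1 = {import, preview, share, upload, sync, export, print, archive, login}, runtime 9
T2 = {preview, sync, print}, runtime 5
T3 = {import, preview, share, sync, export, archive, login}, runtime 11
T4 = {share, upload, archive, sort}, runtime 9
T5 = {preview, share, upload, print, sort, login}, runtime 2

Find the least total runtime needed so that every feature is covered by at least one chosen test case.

11

T1, T5 cover every feature at runtime 9 + 2 = 11.
Any cover uses at least 2 test cases; among all covering selections none totals below 11.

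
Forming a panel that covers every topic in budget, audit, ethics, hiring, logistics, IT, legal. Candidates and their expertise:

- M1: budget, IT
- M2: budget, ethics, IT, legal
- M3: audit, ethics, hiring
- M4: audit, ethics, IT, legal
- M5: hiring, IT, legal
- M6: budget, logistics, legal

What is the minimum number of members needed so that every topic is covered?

M1, M3, M6 together cover {budget, audit, ethics, hiring, logistics, IT, legal} — every topic.
No 2 of the 6 members cover everything (all 15 pairs fall short), so 3 is minimum.

3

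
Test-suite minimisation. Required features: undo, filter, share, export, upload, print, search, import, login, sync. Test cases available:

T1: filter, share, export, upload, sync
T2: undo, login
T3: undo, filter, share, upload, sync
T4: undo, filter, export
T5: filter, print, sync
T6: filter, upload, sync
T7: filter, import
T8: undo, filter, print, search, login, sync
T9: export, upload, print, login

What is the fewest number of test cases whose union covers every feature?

T1, T7, T8 together cover {undo, filter, share, export, upload, print, search, import, login, sync} — every feature.
No 2 of the 9 test cases cover everything (all 36 pairs fall short), so 3 is minimum.

3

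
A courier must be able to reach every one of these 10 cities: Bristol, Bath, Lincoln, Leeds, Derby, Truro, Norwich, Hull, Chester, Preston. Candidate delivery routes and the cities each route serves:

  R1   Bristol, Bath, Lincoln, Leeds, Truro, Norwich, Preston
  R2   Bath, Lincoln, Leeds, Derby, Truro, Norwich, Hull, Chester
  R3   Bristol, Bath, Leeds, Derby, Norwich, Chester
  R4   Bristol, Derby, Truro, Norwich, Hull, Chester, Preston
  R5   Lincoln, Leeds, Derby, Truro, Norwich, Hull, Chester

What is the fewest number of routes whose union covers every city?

R1, R2 together cover {Bristol, Bath, Lincoln, Leeds, Derby, Truro, Norwich, Hull, Chester, Preston} — every city.
No single route contains all 10 cities, so 2 is optimal.

2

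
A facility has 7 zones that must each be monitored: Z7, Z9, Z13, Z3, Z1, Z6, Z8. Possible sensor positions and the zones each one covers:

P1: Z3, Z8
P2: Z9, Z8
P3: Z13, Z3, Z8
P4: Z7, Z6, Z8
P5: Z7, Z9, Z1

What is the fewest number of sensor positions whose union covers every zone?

3

P3, P4, P5 together cover {Z7, Z9, Z13, Z3, Z1, Z6, Z8} — every zone.
No 2 of the 5 sensor positions cover everything (all 10 pairs fall short), so 3 is minimum.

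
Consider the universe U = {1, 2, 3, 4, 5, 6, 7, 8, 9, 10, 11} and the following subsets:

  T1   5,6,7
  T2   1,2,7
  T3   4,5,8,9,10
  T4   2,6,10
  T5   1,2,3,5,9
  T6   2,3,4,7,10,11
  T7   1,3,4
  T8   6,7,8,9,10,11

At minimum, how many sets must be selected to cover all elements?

T3, T5, T8 together cover {1, 2, 3, 4, 5, 6, 7, 8, 9, 10, 11} — every element.
No 2 of the 8 sets cover everything (all 28 pairs fall short), so 3 is minimum.
Greedy (largest uncovered first) would take T6, T3, T1, T2 — 4 sets — but 3 suffice.

3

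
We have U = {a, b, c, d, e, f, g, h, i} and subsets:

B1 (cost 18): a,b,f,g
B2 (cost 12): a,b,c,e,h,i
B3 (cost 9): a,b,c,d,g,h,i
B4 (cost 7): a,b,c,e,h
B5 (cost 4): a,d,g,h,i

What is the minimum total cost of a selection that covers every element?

B1, B4, B5 cover every element at cost 18 + 7 + 4 = 29.
Any cover uses at least 3 sets; among all covering selections none totals below 29.

29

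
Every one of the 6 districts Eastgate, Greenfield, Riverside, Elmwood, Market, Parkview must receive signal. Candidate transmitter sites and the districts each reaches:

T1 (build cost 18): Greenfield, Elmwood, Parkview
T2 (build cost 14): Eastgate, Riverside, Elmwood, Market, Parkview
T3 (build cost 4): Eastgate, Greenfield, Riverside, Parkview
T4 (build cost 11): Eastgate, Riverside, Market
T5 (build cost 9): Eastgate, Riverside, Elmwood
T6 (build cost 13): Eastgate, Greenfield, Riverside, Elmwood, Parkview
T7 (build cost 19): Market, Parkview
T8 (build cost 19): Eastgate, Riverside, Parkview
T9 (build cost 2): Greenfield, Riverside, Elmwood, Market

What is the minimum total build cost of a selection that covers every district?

6

T3, T9 cover every district at build cost 4 + 2 = 6.
Any cover uses at least 2 transmitter sites; among all covering selections none totals below 6.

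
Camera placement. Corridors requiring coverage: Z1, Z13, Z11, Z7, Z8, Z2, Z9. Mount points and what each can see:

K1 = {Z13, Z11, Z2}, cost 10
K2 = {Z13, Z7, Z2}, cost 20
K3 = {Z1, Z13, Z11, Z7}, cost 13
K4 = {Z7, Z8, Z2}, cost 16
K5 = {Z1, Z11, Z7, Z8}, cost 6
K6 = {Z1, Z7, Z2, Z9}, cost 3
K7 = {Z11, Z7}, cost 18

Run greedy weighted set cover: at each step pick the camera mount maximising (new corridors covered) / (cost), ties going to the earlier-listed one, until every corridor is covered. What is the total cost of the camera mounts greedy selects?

Pick 1: K6 adds 4 new (Z1, Z7, Z2, Z9) at cost 3 (ratio 4/3).
Pick 2: K5 adds 2 new (Z11, Z8) at cost 6 (ratio 2/6).
Pick 3: K1 adds 1 new (Z13) at cost 10 (ratio 1/10).
Greedy total cost: 3 + 6 + 10 = 19.

19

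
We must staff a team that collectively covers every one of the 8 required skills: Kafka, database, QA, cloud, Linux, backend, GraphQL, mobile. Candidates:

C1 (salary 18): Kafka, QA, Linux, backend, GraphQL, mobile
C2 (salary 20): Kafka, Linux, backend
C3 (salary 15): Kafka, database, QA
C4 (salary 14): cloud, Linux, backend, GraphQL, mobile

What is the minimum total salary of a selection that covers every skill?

29

C3, C4 cover every skill at salary 15 + 14 = 29.
Any cover uses at least 2 candidates; among all covering selections none totals below 29.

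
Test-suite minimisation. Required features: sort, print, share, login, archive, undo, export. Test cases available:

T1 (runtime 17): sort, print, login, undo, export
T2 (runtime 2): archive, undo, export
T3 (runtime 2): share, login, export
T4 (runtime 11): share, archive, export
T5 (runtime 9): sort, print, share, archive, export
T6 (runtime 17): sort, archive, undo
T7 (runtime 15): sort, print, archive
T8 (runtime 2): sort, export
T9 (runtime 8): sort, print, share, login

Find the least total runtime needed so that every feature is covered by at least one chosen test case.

T2, T9 cover every feature at runtime 2 + 8 = 10.
Any cover uses at least 2 test cases; among all covering selections none totals below 10.

10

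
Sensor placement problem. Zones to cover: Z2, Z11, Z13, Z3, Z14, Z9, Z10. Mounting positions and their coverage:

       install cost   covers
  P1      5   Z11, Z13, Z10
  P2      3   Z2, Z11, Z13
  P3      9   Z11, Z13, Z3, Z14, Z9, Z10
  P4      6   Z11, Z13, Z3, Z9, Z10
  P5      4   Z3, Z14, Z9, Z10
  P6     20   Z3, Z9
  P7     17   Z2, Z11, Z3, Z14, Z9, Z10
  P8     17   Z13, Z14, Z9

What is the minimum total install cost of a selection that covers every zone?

7

P2, P5 cover every zone at install cost 3 + 4 = 7.
Any cover uses at least 2 sensor positions; among all covering selections none totals below 7.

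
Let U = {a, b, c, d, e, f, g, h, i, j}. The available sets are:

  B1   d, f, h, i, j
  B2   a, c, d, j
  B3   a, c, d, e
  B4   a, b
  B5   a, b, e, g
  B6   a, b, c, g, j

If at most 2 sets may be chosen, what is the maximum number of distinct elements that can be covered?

9

Choosing B1, B5 covers {a, b, d, e, f, g, h, i, j} — 9 elements.
No choice of 2 sets does better; here c is left uncovered.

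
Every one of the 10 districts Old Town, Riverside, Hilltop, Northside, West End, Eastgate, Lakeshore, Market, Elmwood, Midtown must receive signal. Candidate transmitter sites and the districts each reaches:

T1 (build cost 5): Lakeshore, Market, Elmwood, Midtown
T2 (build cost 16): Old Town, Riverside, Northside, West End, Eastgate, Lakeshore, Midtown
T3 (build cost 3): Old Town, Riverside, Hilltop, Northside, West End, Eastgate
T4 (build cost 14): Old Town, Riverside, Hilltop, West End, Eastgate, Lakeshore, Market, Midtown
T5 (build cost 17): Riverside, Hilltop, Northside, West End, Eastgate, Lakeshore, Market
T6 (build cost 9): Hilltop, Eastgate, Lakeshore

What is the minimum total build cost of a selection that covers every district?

T1, T3 cover every district at build cost 5 + 3 = 8.
Any cover uses at least 2 transmitter sites; among all covering selections none totals below 8.

8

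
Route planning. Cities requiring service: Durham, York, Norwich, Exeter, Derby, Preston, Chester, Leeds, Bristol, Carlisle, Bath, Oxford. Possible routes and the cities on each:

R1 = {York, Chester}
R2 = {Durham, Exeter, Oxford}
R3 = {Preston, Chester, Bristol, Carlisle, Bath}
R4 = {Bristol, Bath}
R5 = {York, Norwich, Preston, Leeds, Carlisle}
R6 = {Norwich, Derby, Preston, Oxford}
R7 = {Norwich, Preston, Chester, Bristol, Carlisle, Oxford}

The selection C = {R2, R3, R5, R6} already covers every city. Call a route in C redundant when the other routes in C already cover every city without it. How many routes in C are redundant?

Drop R2: Durham, Exeter uncovered — not redundant.
Drop R3: Chester, Bristol, Bath uncovered — not redundant.
Drop R5: York, Leeds uncovered — not redundant.
Drop R6: Derby uncovered — not redundant.
None of the routes in C is redundant.

0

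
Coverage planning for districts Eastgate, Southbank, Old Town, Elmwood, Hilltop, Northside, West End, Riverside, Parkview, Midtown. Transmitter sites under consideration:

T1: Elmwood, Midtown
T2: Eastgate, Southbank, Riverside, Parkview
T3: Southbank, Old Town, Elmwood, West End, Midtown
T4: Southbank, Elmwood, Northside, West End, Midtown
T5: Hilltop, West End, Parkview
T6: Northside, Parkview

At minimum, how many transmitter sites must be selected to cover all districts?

4

T2, T3, T4, T5 together cover {Eastgate, Southbank, Old Town, Elmwood, Hilltop, Northside, West End, Riverside, Parkview, Midtown} — every district.
No 3 of the 6 transmitter sites cover everything (all 20 triples fall short), so 4 is minimum.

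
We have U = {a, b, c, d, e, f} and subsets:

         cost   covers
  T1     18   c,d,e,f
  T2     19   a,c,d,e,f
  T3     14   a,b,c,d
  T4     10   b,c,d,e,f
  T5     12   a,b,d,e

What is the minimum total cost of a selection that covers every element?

22

T4, T5 cover every element at cost 10 + 12 = 22.
Any cover uses at least 2 sets; among all covering selections none totals below 22.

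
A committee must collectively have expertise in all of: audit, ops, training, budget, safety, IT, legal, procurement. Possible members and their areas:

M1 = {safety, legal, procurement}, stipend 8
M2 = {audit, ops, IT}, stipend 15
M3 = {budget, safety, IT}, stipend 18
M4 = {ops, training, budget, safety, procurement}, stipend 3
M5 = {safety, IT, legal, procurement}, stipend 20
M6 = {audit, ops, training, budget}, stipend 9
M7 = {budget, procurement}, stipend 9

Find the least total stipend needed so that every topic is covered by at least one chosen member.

M1, M2, M4 cover every topic at stipend 8 + 15 + 3 = 26.
Any cover uses at least 2 members; among all covering selections none totals below 26.

26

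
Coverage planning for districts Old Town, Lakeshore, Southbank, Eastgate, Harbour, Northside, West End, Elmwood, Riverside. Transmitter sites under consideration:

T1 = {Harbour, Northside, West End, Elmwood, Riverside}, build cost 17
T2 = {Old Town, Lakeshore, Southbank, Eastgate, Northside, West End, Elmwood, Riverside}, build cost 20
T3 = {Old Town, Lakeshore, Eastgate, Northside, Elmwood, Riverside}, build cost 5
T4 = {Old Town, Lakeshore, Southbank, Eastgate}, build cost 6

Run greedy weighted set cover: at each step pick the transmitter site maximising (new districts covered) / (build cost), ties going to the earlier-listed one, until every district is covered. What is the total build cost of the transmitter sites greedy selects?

28

Pick 1: T3 adds 6 new (Old Town, Lakeshore, Eastgate, Northside, Elmwood, Riverside) at build cost 5 (ratio 6/5).
Pick 2: T4 adds 1 new (Southbank) at build cost 6 (ratio 1/6).
Pick 3: T1 adds 2 new (Harbour, West End) at build cost 17 (ratio 2/17).
Greedy total build cost: 5 + 6 + 17 = 28. (The true optimum is 23, so greedy overshoots here.)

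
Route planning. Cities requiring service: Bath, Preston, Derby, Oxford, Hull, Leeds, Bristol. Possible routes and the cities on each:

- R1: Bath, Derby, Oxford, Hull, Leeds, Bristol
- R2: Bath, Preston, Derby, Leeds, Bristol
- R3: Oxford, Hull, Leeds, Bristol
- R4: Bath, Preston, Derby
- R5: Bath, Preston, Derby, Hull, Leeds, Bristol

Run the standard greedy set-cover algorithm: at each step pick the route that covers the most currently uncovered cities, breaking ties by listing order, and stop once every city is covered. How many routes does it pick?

2

Pick 1: R1 covers 6 new cities (Bath, Derby, Oxford, Hull, Leeds, Bristol).
Pick 2: R2 covers 1 new cities (Preston).
Greedy uses 2 routes.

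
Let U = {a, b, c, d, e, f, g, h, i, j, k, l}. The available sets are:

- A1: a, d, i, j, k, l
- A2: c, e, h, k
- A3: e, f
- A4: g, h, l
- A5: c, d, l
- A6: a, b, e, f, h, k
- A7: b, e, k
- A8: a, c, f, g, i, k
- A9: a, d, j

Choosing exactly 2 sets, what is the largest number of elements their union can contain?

10

Choosing A1, A6 covers {a, b, d, e, f, h, i, j, k, l} — 10 elements.
No choice of 2 sets does better; here c, g are left uncovered.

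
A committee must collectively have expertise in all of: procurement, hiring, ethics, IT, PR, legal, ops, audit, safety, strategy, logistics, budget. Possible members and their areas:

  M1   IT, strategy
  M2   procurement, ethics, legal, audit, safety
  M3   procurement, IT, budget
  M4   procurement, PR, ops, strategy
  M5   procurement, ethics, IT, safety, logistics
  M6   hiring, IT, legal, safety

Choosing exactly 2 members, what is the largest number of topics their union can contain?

8

Choosing M2, M4 covers {procurement, ethics, PR, legal, ops, audit, safety, strategy} — 8 topics.
No choice of 2 members does better; here hiring, IT, logistics, budget are left uncovered.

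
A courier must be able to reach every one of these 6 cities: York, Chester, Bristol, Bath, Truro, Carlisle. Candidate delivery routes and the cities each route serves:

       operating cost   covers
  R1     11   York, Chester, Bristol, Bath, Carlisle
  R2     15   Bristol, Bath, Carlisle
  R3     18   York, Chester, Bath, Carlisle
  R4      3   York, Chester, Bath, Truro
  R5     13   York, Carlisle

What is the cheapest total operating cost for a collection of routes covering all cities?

14

R1, R4 cover every city at operating cost 11 + 3 = 14.
Any cover uses at least 2 routes; among all covering selections none totals below 14.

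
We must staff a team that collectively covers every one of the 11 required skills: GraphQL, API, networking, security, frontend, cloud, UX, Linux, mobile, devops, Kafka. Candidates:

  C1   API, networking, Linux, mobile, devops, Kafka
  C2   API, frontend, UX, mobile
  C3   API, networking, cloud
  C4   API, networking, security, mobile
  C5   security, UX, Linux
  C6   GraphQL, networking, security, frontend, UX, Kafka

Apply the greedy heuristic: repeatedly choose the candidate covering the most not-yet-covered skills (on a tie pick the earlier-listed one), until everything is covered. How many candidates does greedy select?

Pick 1: C1 covers 6 new skills (API, networking, Linux, mobile, devops, Kafka).
Pick 2: C6 covers 4 new skills (GraphQL, security, frontend, UX).
Pick 3: C3 covers 1 new skills (cloud).
Greedy uses 3 candidates.

3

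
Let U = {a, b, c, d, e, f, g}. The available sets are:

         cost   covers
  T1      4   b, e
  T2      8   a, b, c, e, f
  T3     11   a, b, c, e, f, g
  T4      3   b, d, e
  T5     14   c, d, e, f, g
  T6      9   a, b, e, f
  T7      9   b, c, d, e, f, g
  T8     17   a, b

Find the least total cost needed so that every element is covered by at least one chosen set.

T3, T4 cover every element at cost 11 + 3 = 14.
Any cover uses at least 2 sets; among all covering selections none totals below 14.
Greedy by coverage-per-cost would pick T4, T2, T7 for 20 — worse than the optimum 14.

14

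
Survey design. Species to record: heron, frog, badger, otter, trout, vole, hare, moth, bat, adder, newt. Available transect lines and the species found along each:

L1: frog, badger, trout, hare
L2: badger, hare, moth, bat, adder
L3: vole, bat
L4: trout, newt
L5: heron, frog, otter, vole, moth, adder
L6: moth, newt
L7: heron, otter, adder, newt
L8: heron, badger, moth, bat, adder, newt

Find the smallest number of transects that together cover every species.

L1, L5, L8 together cover {heron, frog, badger, otter, trout, vole, hare, moth, bat, adder, newt} — every species.
No 2 of the 8 transects cover everything (all 28 pairs fall short), so 3 is minimum.

3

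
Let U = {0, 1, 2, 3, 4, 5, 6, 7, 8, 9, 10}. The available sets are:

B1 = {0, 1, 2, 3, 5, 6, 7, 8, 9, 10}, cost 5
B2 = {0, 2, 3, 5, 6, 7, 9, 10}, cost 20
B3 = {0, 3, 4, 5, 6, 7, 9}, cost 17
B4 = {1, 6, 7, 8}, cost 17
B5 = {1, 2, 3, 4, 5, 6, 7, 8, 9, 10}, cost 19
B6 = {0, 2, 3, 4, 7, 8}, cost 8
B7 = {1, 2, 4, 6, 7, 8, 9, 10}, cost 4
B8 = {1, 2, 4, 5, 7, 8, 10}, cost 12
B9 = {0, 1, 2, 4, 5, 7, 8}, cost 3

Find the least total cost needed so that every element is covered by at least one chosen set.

B1, B9 cover every element at cost 5 + 3 = 8.
Any cover uses at least 2 sets; among all covering selections none totals below 8.

8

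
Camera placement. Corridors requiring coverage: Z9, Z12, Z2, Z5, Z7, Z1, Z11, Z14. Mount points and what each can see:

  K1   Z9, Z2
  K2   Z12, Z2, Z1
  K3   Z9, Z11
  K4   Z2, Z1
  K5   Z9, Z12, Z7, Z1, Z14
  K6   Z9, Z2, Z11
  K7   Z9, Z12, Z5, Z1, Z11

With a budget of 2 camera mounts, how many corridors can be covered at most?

7

Choosing K5, K6 covers {Z9, Z12, Z2, Z7, Z1, Z11, Z14} — 7 corridors.
No choice of 2 camera mounts does better; here Z5 is left uncovered.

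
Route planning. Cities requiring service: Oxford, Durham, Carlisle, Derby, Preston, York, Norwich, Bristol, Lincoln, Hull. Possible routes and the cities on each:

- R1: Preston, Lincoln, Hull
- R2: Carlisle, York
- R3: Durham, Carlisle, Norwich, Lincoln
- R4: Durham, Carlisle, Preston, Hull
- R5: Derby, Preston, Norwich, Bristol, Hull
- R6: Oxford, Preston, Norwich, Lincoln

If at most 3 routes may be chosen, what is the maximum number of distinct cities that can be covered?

Choosing R2, R3, R5 covers {Durham, Carlisle, Derby, Preston, York, Norwich, Bristol, Lincoln, Hull} — 9 cities.
No choice of 3 routes does better; here Oxford is left uncovered.

9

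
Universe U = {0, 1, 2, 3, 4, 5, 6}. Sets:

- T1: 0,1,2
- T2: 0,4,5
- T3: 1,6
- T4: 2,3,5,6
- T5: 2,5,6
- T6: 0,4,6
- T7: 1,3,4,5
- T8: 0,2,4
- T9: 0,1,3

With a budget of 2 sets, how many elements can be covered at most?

6

Choosing T1, T4 covers {0, 1, 2, 3, 5, 6} — 6 elements.
No choice of 2 sets does better; here 4 is left uncovered.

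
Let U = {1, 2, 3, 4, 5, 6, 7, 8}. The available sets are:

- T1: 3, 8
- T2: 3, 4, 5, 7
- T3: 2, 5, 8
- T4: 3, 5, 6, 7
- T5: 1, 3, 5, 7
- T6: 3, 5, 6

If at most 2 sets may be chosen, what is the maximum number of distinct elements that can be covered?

Choosing T2, T3 covers {2, 3, 4, 5, 7, 8} — 6 elements.
No choice of 2 sets does better; here 1, 6 are left uncovered.

6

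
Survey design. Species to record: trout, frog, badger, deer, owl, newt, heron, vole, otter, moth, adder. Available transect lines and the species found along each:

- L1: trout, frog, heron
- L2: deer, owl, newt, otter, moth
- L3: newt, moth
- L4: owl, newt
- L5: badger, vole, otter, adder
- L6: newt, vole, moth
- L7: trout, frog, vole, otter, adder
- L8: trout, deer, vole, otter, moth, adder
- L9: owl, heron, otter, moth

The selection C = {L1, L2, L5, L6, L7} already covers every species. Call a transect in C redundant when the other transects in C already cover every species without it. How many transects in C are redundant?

2

Drop L1: heron uncovered — not redundant.
Drop L2: deer, owl uncovered — not redundant.
Drop L5: badger uncovered — not redundant.
Drop L6: the rest still cover every species — redundant.
Drop L7: the rest still cover every species — redundant.
2 redundant: L6, L7.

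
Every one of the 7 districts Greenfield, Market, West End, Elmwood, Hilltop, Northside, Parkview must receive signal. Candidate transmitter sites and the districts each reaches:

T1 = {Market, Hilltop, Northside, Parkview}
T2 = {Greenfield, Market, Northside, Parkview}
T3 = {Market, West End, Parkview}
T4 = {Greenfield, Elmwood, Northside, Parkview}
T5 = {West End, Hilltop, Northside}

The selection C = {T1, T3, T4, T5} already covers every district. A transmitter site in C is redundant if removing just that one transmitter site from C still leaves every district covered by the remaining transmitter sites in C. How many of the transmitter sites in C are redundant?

Drop T1: the rest still cover every district — redundant.
Drop T3: the rest still cover every district — redundant.
Drop T4: Greenfield, Elmwood uncovered — not redundant.
Drop T5: the rest still cover every district — redundant.
3 redundant: T1, T3, T5.

3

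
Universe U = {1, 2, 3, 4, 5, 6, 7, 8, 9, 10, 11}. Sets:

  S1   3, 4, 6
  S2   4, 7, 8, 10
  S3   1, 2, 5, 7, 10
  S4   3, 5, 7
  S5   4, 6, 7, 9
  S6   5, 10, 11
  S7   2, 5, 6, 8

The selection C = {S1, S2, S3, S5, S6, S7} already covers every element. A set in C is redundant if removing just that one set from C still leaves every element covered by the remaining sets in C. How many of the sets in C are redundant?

2

Drop S1: 3 uncovered — not redundant.
Drop S2: the rest still cover every element — redundant.
Drop S3: 1 uncovered — not redundant.
Drop S5: 9 uncovered — not redundant.
Drop S6: 11 uncovered — not redundant.
Drop S7: the rest still cover every element — redundant.
2 redundant: S2, S7.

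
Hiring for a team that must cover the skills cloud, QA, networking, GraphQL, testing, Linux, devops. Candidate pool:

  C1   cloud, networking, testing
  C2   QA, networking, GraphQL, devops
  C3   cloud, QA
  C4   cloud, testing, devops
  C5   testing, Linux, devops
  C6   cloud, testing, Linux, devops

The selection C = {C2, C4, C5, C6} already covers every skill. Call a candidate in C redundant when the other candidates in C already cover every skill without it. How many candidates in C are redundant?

3

Drop C2: QA, networking, GraphQL uncovered — not redundant.
Drop C4: the rest still cover every skill — redundant.
Drop C5: the rest still cover every skill — redundant.
Drop C6: the rest still cover every skill — redundant.
3 redundant: C4, C5, C6.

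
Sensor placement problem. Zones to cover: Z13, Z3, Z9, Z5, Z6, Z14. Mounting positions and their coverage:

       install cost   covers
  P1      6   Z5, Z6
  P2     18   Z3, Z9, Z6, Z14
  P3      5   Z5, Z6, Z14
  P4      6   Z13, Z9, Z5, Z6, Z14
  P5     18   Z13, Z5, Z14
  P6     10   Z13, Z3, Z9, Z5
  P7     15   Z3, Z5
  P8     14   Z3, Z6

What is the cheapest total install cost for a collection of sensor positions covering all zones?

P3, P6 cover every zone at install cost 5 + 10 = 15.
Any cover uses at least 2 sensor positions; among all covering selections none totals below 15.

15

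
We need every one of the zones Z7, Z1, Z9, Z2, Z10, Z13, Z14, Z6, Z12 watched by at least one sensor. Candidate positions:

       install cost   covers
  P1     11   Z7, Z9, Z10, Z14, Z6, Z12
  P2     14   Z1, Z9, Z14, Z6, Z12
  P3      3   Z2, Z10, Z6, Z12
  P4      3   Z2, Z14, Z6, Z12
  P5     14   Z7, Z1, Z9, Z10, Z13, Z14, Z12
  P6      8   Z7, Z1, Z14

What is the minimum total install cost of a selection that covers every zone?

17

P3, P5 cover every zone at install cost 3 + 14 = 17.
Any cover uses at least 2 sensor positions; among all covering selections none totals below 17.
Greedy by coverage-per-install cost would pick P3, P6, P5 for 25 — worse than the optimum 17.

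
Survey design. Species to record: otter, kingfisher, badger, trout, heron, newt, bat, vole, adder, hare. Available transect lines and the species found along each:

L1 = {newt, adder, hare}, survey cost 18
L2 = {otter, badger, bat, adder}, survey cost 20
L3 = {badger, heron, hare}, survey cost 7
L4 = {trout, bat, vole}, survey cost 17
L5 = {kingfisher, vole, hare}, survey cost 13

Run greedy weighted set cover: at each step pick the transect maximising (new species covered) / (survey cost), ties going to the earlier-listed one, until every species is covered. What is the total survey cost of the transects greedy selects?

Pick 1: L3 adds 3 new (badger, heron, hare) at survey cost 7 (ratio 3/7).
Pick 2: L4 adds 3 new (trout, bat, vole) at survey cost 17 (ratio 3/17).
Pick 3: L1 adds 2 new (newt, adder) at survey cost 18 (ratio 2/18).
Pick 4: L5 adds 1 new (kingfisher) at survey cost 13 (ratio 1/13).
Pick 5: L2 adds 1 new (otter) at survey cost 20 (ratio 1/20).
Greedy total survey cost: 7 + 17 + 18 + 13 + 20 = 75.

75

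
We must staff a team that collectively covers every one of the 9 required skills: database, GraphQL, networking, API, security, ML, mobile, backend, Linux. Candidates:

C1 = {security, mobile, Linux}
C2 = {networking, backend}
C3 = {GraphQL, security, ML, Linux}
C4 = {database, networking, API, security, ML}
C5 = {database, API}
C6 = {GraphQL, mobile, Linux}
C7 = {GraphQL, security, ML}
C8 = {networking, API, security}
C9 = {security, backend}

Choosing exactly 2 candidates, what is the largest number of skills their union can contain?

Choosing C4, C6 covers {database, GraphQL, networking, API, security, ML, mobile, Linux} — 8 skills.
No choice of 2 candidates does better; here backend is left uncovered.

8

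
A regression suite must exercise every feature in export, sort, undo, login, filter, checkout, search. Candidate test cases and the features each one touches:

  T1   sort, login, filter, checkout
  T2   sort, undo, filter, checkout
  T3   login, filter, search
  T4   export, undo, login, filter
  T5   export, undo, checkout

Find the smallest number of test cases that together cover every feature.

T1, T3, T4 together cover {export, sort, undo, login, filter, checkout, search} — every feature.
No 2 of the 5 test cases cover everything (all 10 pairs fall short), so 3 is minimum.

3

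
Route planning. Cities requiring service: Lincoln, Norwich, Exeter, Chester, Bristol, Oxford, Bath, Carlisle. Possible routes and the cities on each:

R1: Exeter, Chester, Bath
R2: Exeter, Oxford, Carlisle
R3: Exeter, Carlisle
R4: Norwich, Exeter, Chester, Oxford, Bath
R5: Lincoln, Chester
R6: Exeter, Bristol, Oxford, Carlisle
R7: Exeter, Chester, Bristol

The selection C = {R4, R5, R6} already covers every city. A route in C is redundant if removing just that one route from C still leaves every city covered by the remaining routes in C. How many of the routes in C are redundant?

Drop R4: Norwich, Bath uncovered — not redundant.
Drop R5: Lincoln uncovered — not redundant.
Drop R6: Bristol, Carlisle uncovered — not redundant.
None of the routes in C is redundant.

0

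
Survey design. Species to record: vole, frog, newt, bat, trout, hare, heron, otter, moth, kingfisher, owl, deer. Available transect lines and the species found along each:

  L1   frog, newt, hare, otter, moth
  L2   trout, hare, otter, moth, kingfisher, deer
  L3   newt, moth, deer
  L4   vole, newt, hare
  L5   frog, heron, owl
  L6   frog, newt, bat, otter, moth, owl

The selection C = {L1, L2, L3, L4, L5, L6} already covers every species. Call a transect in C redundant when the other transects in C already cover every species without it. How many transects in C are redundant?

2

Drop L1: the rest still cover every species — redundant.
Drop L2: trout, kingfisher uncovered — not redundant.
Drop L3: the rest still cover every species — redundant.
Drop L4: vole uncovered — not redundant.
Drop L5: heron uncovered — not redundant.
Drop L6: bat uncovered — not redundant.
2 redundant: L1, L3.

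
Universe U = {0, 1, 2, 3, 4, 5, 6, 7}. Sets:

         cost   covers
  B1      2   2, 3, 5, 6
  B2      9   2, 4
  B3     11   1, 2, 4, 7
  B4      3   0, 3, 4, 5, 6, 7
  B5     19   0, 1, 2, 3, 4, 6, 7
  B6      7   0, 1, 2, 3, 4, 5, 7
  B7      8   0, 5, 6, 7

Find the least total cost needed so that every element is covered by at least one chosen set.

B1, B6 cover every element at cost 2 + 7 = 9.
Any cover uses at least 2 sets; among all covering selections none totals below 9.
Greedy by coverage-per-cost would pick B1, B4, B6 for 12 — worse than the optimum 9.

9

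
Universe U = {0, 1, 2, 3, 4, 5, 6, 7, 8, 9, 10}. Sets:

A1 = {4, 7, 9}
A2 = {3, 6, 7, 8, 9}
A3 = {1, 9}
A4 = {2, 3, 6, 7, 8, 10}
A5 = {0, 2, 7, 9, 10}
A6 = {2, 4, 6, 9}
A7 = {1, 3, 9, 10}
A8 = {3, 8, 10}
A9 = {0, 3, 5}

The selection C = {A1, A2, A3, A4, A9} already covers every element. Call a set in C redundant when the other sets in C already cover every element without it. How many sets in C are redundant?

1

Drop A1: 4 uncovered — not redundant.
Drop A2: the rest still cover every element — redundant.
Drop A3: 1 uncovered — not redundant.
Drop A4: 2, 10 uncovered — not redundant.
Drop A9: 0, 5 uncovered — not redundant.
1 redundant: A2.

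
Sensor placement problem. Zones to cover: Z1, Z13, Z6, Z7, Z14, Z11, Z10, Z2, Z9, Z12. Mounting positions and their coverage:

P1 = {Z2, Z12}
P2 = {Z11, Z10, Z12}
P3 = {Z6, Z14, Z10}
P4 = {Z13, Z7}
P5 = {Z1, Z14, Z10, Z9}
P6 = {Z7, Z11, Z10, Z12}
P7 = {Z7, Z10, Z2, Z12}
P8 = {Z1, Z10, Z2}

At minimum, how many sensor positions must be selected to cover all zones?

P1, P2, P3, P4, P5 together cover {Z1, Z13, Z6, Z7, Z14, Z11, Z10, Z2, Z9, Z12} — every zone.
No 4 of the 8 sensor positions cover everything (all 70 size-4 selections fall short), so 5 is minimum.

5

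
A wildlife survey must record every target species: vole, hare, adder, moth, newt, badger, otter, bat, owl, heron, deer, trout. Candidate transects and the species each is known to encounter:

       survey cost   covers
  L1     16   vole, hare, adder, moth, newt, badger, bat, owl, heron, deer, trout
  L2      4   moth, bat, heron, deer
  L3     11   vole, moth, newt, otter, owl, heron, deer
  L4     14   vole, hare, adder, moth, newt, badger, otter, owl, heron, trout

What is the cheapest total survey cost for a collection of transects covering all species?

18

L2, L4 cover every species at survey cost 4 + 14 = 18.
Any cover uses at least 2 transects; among all covering selections none totals below 18.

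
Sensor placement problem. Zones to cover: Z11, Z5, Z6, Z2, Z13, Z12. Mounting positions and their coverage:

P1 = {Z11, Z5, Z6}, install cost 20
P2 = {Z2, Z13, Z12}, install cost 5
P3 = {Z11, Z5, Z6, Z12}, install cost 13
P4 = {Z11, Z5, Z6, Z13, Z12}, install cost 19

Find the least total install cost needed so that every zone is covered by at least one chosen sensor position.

P2, P3 cover every zone at install cost 5 + 13 = 18.
Any cover uses at least 2 sensor positions; among all covering selections none totals below 18.

18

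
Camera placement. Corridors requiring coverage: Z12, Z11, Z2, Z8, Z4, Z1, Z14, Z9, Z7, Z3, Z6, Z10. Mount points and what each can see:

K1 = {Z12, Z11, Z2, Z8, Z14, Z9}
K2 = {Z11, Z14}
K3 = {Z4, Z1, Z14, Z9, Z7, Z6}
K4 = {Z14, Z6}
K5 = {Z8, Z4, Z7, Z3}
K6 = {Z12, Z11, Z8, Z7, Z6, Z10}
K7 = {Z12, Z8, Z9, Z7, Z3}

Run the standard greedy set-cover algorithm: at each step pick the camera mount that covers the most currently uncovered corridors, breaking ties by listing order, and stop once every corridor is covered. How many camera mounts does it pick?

Pick 1: K1 covers 6 new corridors (Z12, Z11, Z2, Z8, Z14, Z9).
Pick 2: K3 covers 4 new corridors (Z4, Z1, Z7, Z6).
Pick 3: K5 covers 1 new corridors (Z3).
Pick 4: K6 covers 1 new corridors (Z10).
Greedy uses 4 camera mounts.

4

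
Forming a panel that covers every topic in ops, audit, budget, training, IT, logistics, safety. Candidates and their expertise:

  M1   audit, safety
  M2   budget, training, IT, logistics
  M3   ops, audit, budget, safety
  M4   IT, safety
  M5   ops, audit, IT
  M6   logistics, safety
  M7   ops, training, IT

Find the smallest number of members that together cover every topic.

2

M2, M3 together cover {ops, audit, budget, training, IT, logistics, safety} — every topic.
No single member contains all 7 topics, so 2 is optimal.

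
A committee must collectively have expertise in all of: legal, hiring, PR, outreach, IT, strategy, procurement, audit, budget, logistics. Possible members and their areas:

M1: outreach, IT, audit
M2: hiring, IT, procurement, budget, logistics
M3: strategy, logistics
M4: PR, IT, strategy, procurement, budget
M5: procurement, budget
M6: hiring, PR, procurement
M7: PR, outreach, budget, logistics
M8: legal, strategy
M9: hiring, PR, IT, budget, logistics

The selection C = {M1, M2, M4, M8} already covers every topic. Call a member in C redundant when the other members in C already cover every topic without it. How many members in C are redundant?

0

Drop M1: outreach, audit uncovered — not redundant.
Drop M2: hiring, logistics uncovered — not redundant.
Drop M4: PR uncovered — not redundant.
Drop M8: legal uncovered — not redundant.
None of the members in C is redundant.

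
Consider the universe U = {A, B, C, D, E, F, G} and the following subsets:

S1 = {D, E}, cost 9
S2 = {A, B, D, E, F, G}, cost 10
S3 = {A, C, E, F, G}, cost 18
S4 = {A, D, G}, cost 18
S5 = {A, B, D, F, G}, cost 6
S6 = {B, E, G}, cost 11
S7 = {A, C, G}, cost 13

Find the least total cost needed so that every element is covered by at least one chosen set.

23

S2, S7 cover every element at cost 10 + 13 = 23.
Any cover uses at least 2 sets; among all covering selections none totals below 23.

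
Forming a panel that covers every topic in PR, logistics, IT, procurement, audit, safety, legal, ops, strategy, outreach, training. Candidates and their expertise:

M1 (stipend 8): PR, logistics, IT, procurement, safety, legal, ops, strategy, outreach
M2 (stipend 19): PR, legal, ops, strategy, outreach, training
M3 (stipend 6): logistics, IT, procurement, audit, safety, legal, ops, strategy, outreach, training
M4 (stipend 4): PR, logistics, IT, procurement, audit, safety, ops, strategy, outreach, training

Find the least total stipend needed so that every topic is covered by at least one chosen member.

10

M3, M4 cover every topic at stipend 6 + 4 = 10.
Any cover uses at least 2 members; among all covering selections none totals below 10.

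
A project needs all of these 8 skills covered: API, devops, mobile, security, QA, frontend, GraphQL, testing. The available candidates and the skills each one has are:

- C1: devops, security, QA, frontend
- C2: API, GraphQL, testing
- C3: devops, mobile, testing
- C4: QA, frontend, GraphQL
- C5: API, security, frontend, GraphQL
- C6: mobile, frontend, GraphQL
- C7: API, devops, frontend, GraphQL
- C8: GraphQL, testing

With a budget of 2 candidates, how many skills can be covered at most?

7

Choosing C1, C2 covers {API, devops, security, QA, frontend, GraphQL, testing} — 7 skills.
No choice of 2 candidates does better; here mobile is left uncovered.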